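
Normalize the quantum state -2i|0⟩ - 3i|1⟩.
-0.5547i|0⟩ - 0.8321i|1⟩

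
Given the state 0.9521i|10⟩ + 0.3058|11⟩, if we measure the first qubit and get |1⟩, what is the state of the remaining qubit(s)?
0.9521i|0⟩ + 0.3058|1⟩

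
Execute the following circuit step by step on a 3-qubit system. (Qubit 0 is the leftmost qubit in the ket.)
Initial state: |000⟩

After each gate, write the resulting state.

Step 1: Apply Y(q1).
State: i|010⟩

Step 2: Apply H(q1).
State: (1/√2)i|000⟩ - (1/√2)i|010⟩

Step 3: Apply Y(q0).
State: -1/√2|100⟩ + 1/√2|110⟩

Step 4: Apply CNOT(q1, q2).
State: -1/√2|100⟩ + 1/√2|111⟩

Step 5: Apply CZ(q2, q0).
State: -1/√2|100⟩ - 1/√2|111⟩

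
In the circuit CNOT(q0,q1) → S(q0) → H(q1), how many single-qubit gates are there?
2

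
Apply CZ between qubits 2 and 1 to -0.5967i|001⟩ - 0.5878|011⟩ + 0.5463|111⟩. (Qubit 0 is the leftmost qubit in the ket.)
-0.5967i|001⟩ + 0.5878|011⟩ - 0.5463|111⟩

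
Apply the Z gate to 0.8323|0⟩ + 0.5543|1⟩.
0.8323|0⟩ - 0.5543|1⟩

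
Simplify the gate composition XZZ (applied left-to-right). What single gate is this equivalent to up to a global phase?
X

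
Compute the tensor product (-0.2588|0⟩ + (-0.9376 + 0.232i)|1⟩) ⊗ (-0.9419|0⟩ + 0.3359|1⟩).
0.2438|00⟩ - 0.08693|01⟩ + (0.8831 - 0.2185i)|10⟩ + (-0.3149 + 0.07793i)|11⟩

amp(|b₁b₂…⟩) = product of the factor amplitudes for bits b₁, b₂, …; only kets whose every factor amplitude is nonzero survive.
|00⟩: (-0.2588)(-0.9419) = 0.2438
|01⟩: (-0.2588)(0.3359) = -0.08693
|10⟩: (-0.9376 + 0.232i)(-0.9419) = (0.8831 - 0.2185i)
|11⟩: (-0.9376 + 0.232i)(0.3359) = (-0.3149 + 0.07793i)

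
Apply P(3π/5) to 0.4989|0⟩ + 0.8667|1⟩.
0.4989|0⟩ + (-0.2678 + 0.8243i)|1⟩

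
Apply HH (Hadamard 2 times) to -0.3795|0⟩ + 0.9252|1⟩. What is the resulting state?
-0.3795|0⟩ + 0.9252|1⟩

H² = I, so an even number of Hadamards cancels: H^2 = I and the state is unchanged.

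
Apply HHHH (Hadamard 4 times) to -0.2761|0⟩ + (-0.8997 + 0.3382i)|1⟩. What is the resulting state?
-0.2761|0⟩ + (-0.8997 + 0.3382i)|1⟩

H² = I, so an even number of Hadamards cancels: H^4 = I and the state is unchanged.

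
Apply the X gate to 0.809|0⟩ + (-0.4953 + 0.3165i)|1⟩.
(-0.4953 + 0.3165i)|0⟩ + 0.809|1⟩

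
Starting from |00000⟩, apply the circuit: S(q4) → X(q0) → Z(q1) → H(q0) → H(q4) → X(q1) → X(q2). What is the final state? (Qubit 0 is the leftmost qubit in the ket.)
1/2|01100⟩ + 1/2|01101⟩ - 1/2|11100⟩ - 1/2|11101⟩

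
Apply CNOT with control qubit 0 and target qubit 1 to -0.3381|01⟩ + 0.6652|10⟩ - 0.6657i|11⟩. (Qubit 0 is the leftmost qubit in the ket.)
-0.3381|01⟩ - 0.6657i|10⟩ + 0.6652|11⟩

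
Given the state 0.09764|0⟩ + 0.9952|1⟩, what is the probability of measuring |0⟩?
0.009534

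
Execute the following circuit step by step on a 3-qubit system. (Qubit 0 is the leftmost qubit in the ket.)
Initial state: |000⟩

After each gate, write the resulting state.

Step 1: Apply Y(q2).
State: i|001⟩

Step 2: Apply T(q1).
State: i|001⟩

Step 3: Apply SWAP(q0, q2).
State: i|100⟩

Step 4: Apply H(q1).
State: (1/√2)i|100⟩ + (1/√2)i|110⟩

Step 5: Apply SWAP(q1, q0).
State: (1/√2)i|010⟩ + (1/√2)i|110⟩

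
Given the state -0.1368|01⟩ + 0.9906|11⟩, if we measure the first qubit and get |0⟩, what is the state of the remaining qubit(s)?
-|1⟩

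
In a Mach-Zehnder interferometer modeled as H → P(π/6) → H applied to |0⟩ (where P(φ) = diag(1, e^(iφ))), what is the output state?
(0.933 + 0.25i)|0⟩ + (0.06699 - 0.25i)|1⟩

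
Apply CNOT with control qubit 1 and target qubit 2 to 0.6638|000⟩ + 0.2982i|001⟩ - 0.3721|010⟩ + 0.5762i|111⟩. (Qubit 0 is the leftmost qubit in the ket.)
0.6638|000⟩ + 0.2982i|001⟩ - 0.3721|011⟩ + 0.5762i|110⟩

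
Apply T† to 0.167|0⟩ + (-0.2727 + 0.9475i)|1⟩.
0.167|0⟩ + (0.4772 + 0.8628i)|1⟩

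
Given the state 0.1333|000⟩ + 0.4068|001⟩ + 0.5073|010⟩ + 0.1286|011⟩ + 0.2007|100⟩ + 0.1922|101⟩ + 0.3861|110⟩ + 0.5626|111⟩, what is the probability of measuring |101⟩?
0.03694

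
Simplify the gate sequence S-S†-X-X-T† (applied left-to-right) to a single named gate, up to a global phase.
T†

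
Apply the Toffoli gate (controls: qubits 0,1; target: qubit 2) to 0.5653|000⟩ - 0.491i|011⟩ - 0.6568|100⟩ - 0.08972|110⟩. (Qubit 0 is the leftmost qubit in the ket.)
0.5653|000⟩ - 0.491i|011⟩ - 0.6568|100⟩ - 0.08972|111⟩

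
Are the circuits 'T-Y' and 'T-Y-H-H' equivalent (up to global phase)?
Yes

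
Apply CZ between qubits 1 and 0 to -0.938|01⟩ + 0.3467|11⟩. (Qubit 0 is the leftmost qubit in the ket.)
-0.938|01⟩ - 0.3467|11⟩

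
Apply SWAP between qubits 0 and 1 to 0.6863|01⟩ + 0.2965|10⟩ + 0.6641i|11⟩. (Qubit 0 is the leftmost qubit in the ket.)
0.2965|01⟩ + 0.6863|10⟩ + 0.6641i|11⟩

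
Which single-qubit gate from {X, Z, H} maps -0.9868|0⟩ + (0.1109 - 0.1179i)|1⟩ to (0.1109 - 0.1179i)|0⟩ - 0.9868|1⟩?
X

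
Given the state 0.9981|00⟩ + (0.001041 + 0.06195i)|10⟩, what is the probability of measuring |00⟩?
0.9962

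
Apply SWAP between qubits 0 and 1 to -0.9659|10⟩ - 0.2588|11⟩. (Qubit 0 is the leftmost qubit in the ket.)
-0.9659|01⟩ - 0.2588|11⟩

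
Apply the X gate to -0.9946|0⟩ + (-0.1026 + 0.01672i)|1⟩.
(-0.1026 + 0.01672i)|0⟩ - 0.9946|1⟩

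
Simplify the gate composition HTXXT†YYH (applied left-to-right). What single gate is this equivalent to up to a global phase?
I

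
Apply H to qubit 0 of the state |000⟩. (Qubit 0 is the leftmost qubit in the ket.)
1/√2|000⟩ + 1/√2|100⟩

H on qubit 0 mixes each pair of kets that differ only in qubit 0: amplitudes (a, b) of (|…0…⟩, |…1…⟩) become ((a + b)/√2, (a − b)/√2). Kets absent from the input have amplitude 0.
(|000⟩, |100⟩): (a, b) = (1, 0) → (1/√2, 1/√2)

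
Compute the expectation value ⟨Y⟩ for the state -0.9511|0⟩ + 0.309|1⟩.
0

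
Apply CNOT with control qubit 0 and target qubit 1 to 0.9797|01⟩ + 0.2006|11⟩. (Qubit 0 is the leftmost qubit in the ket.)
0.9797|01⟩ + 0.2006|10⟩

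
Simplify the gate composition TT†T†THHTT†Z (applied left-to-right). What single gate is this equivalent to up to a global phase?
Z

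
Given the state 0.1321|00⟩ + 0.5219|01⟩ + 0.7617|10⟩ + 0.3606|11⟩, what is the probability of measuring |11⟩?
0.13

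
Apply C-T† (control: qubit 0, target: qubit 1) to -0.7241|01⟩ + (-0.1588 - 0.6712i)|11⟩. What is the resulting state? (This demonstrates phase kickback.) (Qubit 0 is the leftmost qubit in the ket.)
-0.7241|01⟩ + (-0.5869 - 0.3623i)|11⟩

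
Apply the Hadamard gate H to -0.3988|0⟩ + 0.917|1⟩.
0.3664|0⟩ - 0.9304|1⟩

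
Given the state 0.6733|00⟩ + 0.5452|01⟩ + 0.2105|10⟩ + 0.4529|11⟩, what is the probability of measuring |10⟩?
0.04431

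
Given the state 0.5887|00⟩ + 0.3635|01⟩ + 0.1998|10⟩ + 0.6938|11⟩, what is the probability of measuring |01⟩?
0.1321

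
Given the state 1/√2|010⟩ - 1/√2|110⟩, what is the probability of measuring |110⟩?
1/2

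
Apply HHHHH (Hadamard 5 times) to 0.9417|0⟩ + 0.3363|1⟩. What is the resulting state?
0.9037|0⟩ + 0.4281|1⟩

H² = I, so H^5 = H: a single Hadamard. With (a, b) = (0.9417, 0.3363), H gives ((a + b)/√2, (a − b)/√2) = (0.9037, 0.4281).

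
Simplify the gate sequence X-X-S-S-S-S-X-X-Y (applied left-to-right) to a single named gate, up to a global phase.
Y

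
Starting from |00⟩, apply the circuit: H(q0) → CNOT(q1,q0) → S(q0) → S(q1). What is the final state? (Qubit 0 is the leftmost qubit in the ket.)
1/√2|00⟩ + (1/√2)i|10⟩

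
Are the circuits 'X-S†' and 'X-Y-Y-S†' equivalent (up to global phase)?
Yes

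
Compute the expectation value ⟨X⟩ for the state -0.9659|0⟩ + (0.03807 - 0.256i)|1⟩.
-0.07354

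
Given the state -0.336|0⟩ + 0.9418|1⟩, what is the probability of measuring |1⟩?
0.887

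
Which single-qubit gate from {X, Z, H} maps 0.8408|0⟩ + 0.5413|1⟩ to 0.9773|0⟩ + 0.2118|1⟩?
H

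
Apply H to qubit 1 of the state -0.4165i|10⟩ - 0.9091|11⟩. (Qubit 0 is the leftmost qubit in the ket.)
(-0.6428 - 0.2945i)|10⟩ + (0.6428 - 0.2945i)|11⟩

H on qubit 1 mixes each pair of kets that differ only in qubit 1: amplitudes (a, b) of (|…0…⟩, |…1…⟩) become ((a + b)/√2, (a − b)/√2). Kets absent from the input have amplitude 0.
(|10⟩, |11⟩): (a, b) = (-0.4165i, -0.9091) → ((-0.6428 - 0.2945i), (0.6428 - 0.2945i))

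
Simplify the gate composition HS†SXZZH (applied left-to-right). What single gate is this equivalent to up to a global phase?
Z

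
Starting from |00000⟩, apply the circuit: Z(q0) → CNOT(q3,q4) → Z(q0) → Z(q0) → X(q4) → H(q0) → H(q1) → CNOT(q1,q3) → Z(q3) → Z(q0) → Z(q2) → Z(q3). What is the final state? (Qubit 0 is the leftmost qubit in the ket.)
1/2|00001⟩ + 1/2|01011⟩ - 1/2|10001⟩ - 1/2|11011⟩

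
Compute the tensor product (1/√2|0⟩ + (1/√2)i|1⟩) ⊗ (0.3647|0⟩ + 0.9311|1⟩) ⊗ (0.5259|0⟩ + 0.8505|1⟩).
0.1356|000⟩ + 0.2193|001⟩ + 0.3462|010⟩ + 0.56|011⟩ + 0.1356i|100⟩ + 0.2193i|101⟩ + 0.3462i|110⟩ + 0.56i|111⟩

amp(|b₁b₂…⟩) = product of the factor amplitudes for bits b₁, b₂, …; only kets whose every factor amplitude is nonzero survive.
|000⟩: (1/√2)(0.3647)(0.5259) = 0.1356
|001⟩: (1/√2)(0.3647)(0.8505) = 0.2193
|010⟩: (1/√2)(0.9311)(0.5259) = 0.3462
|011⟩: (1/√2)(0.9311)(0.8505) = 0.56
|100⟩: ((1/√2)i)(0.3647)(0.5259) = 0.1356i
|101⟩: ((1/√2)i)(0.3647)(0.8505) = 0.2193i
|110⟩: ((1/√2)i)(0.9311)(0.5259) = 0.3462i
|111⟩: ((1/√2)i)(0.9311)(0.8505) = 0.56i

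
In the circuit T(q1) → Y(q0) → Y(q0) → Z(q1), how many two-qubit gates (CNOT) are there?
0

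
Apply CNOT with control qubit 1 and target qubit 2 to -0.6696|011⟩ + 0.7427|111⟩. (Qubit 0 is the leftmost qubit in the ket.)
-0.6696|010⟩ + 0.7427|110⟩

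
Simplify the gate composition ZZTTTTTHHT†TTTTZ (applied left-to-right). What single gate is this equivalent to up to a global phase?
Z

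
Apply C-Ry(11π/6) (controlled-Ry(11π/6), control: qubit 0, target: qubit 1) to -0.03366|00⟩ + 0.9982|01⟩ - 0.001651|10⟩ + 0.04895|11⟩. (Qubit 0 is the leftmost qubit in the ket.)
-0.03366|00⟩ + 0.9982|01⟩ - 0.01107|10⟩ - 0.04771|11⟩

C-Ry(11π/6) leaves the control-|0⟩ kets |00⟩, |01⟩ unchanged and applies Ry(11π/6) to qubit 1 on the control-|1⟩ pair (|10⟩, |11⟩).
Ry(11π/6) = [[cos(θ/2), −sin(θ/2)], [sin(θ/2), cos(θ/2)]]; θ = 11π/6, cos(θ/2) ≈ -0.965926, sin(θ/2) ≈ 0.258819.
With a = amp(|10⟩) = -0.001651 and b = amp(|11⟩) = 0.04895:
new amp(|10⟩) = (-0.965926)·a + (-0.258819)·b = -0.01107
new amp(|11⟩) = (0.258819)·a + (-0.965926)·b = -0.04771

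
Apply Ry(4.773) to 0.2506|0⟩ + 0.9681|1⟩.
-0.846|0⟩ - 0.5332|1⟩

Ry(4.773) = [[cos(θ/2), −sin(θ/2)], [sin(θ/2), cos(θ/2)]]; θ = 4.773, cos(θ/2) ≈ -0.728208, sin(θ/2) ≈ 0.685356.
With a = amp(|0⟩) = 0.2506 and b = amp(|1⟩) = 0.9681:
new amp(|0⟩) = (-0.728208)·a + (-0.685356)·b = -0.846
new amp(|1⟩) = (0.685356)·a + (-0.728208)·b = -0.5332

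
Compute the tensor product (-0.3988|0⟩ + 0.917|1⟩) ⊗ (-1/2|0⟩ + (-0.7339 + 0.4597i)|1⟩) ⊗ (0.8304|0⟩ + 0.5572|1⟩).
0.1656|000⟩ + 0.1111|001⟩ + (0.243 - 0.1522i)|010⟩ + (0.1631 - 0.1022i)|011⟩ - 0.3807|100⟩ - 0.2555|101⟩ + (-0.5588 + 0.3501i)|110⟩ + (-0.375 + 0.2349i)|111⟩

amp(|b₁b₂…⟩) = product of the factor amplitudes for bits b₁, b₂, …; only kets whose every factor amplitude is nonzero survive.
|000⟩: (-0.3988)(-1/2)(0.8304) = 0.1656
|001⟩: (-0.3988)(-1/2)(0.5572) = 0.1111
|010⟩: (-0.3988)(-0.7339 + 0.4597i)(0.8304) = (0.243 - 0.1522i)
|011⟩: (-0.3988)(-0.7339 + 0.4597i)(0.5572) = (0.1631 - 0.1022i)
|100⟩: (0.917)(-1/2)(0.8304) = -0.3807
|101⟩: (0.917)(-1/2)(0.5572) = -0.2555
|110⟩: (0.917)(-0.7339 + 0.4597i)(0.8304) = (-0.5588 + 0.3501i)
|111⟩: (0.917)(-0.7339 + 0.4597i)(0.5572) = (-0.375 + 0.2349i)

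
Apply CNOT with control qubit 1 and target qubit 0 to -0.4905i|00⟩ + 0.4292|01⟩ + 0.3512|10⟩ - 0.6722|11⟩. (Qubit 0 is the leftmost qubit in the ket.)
-0.4905i|00⟩ - 0.6722|01⟩ + 0.3512|10⟩ + 0.4292|11⟩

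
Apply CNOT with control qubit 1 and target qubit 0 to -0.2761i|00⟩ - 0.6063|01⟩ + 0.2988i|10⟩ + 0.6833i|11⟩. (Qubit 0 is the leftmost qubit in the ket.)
-0.2761i|00⟩ + 0.6833i|01⟩ + 0.2988i|10⟩ - 0.6063|11⟩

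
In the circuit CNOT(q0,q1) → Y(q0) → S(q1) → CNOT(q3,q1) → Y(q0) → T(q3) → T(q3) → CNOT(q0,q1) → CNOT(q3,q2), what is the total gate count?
9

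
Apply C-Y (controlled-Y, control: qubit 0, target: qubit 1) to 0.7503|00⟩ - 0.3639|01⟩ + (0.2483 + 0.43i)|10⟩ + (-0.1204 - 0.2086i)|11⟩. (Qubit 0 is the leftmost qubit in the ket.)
0.7503|00⟩ - 0.3639|01⟩ + (-0.2086 + 0.1204i)|10⟩ + (-0.43 + 0.2483i)|11⟩

C-Y leaves the control-|0⟩ kets |00⟩, |01⟩ unchanged and applies Y to qubit 1 on the control-|1⟩ pair (|10⟩, |11⟩).
Y = [[0, -i], [i, 0]].
With a = amp(|10⟩) = (0.2483 + 0.43i) and b = amp(|11⟩) = (-0.1204 - 0.2086i):
new amp(|10⟩) = (-i)·b = (-0.2086 + 0.1204i)
new amp(|11⟩) = (i)·a = (-0.43 + 0.2483i)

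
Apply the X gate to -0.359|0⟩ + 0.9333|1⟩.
0.9333|0⟩ - 0.359|1⟩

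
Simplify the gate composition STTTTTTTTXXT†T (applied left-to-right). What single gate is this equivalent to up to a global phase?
S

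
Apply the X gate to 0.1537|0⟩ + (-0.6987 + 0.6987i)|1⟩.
(-0.6987 + 0.6987i)|0⟩ + 0.1537|1⟩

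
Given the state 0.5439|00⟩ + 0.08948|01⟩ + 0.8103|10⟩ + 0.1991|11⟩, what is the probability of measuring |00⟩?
0.2958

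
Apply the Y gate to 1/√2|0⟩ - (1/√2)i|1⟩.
-1/√2|0⟩ + (1/√2)i|1⟩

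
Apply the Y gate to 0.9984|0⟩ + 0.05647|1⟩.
-0.05647i|0⟩ + 0.9984i|1⟩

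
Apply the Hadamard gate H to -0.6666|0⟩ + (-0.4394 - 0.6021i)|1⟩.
(-0.7821 - 0.4257i)|0⟩ + (-0.1607 + 0.4257i)|1⟩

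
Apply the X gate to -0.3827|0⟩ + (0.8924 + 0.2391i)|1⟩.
(0.8924 + 0.2391i)|0⟩ - 0.3827|1⟩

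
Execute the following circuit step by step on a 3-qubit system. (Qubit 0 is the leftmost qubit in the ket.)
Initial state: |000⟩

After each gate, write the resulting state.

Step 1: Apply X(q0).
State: |100⟩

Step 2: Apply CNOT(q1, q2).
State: |100⟩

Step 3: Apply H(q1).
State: 1/√2|100⟩ + 1/√2|110⟩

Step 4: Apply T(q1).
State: 1/√2|100⟩ + (1/2 + (1/2)i)|110⟩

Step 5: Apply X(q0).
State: 1/√2|000⟩ + (1/2 + (1/2)i)|010⟩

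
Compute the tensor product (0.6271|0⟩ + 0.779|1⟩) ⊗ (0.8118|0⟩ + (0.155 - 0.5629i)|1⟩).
0.5091|00⟩ + (0.0972 - 0.353i)|01⟩ + 0.6324|10⟩ + (0.1207 - 0.4385i)|11⟩

amp(|b₁b₂…⟩) = product of the factor amplitudes for bits b₁, b₂, …; only kets whose every factor amplitude is nonzero survive.
|00⟩: (0.6271)(0.8118) = 0.5091
|01⟩: (0.6271)(0.155 - 0.5629i) = (0.0972 - 0.353i)
|10⟩: (0.779)(0.8118) = 0.6324
|11⟩: (0.779)(0.155 - 0.5629i) = (0.1207 - 0.4385i)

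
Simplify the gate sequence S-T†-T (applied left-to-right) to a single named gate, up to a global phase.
S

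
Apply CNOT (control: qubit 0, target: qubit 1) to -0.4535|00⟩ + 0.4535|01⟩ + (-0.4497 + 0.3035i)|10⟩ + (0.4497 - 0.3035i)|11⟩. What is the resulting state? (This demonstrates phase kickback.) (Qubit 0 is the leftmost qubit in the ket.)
-0.4535|00⟩ + 0.4535|01⟩ + (0.4497 - 0.3035i)|10⟩ + (-0.4497 + 0.3035i)|11⟩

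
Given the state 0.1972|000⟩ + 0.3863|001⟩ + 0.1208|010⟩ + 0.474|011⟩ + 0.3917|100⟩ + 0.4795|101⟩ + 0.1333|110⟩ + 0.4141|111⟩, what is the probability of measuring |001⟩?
0.1492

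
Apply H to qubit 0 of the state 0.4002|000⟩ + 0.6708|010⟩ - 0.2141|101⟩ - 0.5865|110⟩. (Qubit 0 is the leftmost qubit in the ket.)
0.283|000⟩ - 0.1514|001⟩ + 0.05961|010⟩ + 0.283|100⟩ + 0.1514|101⟩ + 0.889|110⟩

H on qubit 0 mixes each pair of kets that differ only in qubit 0: amplitudes (a, b) of (|…0…⟩, |…1…⟩) become ((a + b)/√2, (a − b)/√2). Kets absent from the input have amplitude 0.
(|000⟩, |100⟩): (a, b) = (0.4002, 0) → (0.283, 0.283)
(|001⟩, |101⟩): (a, b) = (0, -0.2141) → (-0.1514, 0.1514)
(|010⟩, |110⟩): (a, b) = (0.6708, -0.5865) → (0.05961, 0.889)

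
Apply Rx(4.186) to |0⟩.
-0.4988|0⟩ - 0.8667i|1⟩

Rx(4.186) = [[cos(θ/2), −i·sin(θ/2)], [−i·sin(θ/2), cos(θ/2)]]; θ = 4.186, cos(θ/2) ≈ -0.498791, sin(θ/2) ≈ 0.866722.
With a = amp(|0⟩) = 1 and b = amp(|1⟩) = 0:
new amp(|0⟩) = (-0.498791)·a + (-0.866722i)·b = -0.4988
new amp(|1⟩) = (-0.866722i)·a + (-0.498791)·b = -0.8667i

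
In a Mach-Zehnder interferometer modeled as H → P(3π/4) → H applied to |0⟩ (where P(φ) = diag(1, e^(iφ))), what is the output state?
(0.1464 + (1/√8)i)|0⟩ + (0.8536 - (1/√8)i)|1⟩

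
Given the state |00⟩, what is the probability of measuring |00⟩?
1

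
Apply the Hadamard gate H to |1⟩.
1/√2|0⟩ - 1/√2|1⟩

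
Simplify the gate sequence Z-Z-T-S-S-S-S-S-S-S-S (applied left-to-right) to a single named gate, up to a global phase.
T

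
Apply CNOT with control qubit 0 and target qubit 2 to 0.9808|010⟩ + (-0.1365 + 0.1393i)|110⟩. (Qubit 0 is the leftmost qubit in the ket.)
0.9808|010⟩ + (-0.1365 + 0.1393i)|111⟩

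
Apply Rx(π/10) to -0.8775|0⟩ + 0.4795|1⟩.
(-0.8667 - 0.07501i)|0⟩ + (0.4736 + 0.1373i)|1⟩

Rx(π/10) = [[cos(θ/2), −i·sin(θ/2)], [−i·sin(θ/2), cos(θ/2)]]; θ = π/10, cos(θ/2) ≈ 0.987688, sin(θ/2) ≈ 0.156434.
With a = amp(|0⟩) = -0.8775 and b = amp(|1⟩) = 0.4795:
new amp(|0⟩) = (0.987688)·a + (-0.156434i)·b = (-0.8667 - 0.07501i)
new amp(|1⟩) = (-0.156434i)·a + (0.987688)·b = (0.4736 + 0.1373i)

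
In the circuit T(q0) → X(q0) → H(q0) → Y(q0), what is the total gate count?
4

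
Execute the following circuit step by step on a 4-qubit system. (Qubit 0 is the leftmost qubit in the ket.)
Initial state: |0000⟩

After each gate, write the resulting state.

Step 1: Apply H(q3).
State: 1/√2|0000⟩ + 1/√2|0001⟩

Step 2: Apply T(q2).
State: 1/√2|0000⟩ + 1/√2|0001⟩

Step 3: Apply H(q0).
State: 1/2|0000⟩ + 1/2|0001⟩ + 1/2|1000⟩ + 1/2|1001⟩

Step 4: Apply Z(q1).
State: 1/2|0000⟩ + 1/2|0001⟩ + 1/2|1000⟩ + 1/2|1001⟩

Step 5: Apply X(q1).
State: 1/2|0100⟩ + 1/2|0101⟩ + 1/2|1100⟩ + 1/2|1101⟩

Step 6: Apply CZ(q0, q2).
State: 1/2|0100⟩ + 1/2|0101⟩ + 1/2|1100⟩ + 1/2|1101⟩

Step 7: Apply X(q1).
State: 1/2|0000⟩ + 1/2|0001⟩ + 1/2|1000⟩ + 1/2|1001⟩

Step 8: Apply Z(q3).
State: 1/2|0000⟩ - 1/2|0001⟩ + 1/2|1000⟩ - 1/2|1001⟩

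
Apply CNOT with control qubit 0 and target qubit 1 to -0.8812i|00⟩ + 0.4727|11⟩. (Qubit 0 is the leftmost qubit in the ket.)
-0.8812i|00⟩ + 0.4727|10⟩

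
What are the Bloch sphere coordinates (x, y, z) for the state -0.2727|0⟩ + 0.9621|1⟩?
(-0.5247, 0, -0.8513)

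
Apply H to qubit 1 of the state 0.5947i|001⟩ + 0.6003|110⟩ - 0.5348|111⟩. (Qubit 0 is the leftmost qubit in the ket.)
0.4205i|001⟩ + 0.4205i|011⟩ + 0.4245|100⟩ - 0.3782|101⟩ - 0.4245|110⟩ + 0.3782|111⟩

H on qubit 1 mixes each pair of kets that differ only in qubit 1: amplitudes (a, b) of (|…0…⟩, |…1…⟩) become ((a + b)/√2, (a − b)/√2). Kets absent from the input have amplitude 0.
(|001⟩, |011⟩): (a, b) = (0.5947i, 0) → (0.4205i, 0.4205i)
(|100⟩, |110⟩): (a, b) = (0, 0.6003) → (0.4245, -0.4245)
(|101⟩, |111⟩): (a, b) = (0, -0.5348) → (-0.3782, 0.3782)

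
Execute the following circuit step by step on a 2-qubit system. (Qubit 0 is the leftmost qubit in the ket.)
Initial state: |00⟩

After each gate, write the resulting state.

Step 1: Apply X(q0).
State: |10⟩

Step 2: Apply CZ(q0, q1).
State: |10⟩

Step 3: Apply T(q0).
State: (1/√2 + (1/√2)i)|10⟩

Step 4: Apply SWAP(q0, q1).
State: (1/√2 + (1/√2)i)|01⟩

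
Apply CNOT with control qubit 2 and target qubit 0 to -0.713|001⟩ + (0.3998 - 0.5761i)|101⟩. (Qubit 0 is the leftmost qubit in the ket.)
(0.3998 - 0.5761i)|001⟩ - 0.713|101⟩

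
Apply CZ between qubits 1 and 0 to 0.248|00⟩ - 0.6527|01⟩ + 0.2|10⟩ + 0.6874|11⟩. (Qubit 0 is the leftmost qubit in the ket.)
0.248|00⟩ - 0.6527|01⟩ + 0.2|10⟩ - 0.6874|11⟩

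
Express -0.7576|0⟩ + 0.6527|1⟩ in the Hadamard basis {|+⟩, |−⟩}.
-0.07418|+⟩ - 0.9972|−⟩

With |ψ⟩ = α|0⟩ + β|1⟩, the Hadamard-basis coefficients are ⟨+|ψ⟩ = (α + β)/√2 and ⟨−|ψ⟩ = (α − β)/√2.
Here α = -0.7576, β = 0.6527: (α + β)/√2 = -0.07418, (α − β)/√2 = -0.9972.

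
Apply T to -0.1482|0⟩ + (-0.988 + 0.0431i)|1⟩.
-0.1482|0⟩ + (-0.7291 - 0.6681i)|1⟩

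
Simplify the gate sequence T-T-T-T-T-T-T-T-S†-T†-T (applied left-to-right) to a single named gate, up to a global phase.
S†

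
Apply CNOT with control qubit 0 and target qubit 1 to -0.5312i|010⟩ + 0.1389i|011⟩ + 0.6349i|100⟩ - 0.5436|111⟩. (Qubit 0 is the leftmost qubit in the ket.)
-0.5312i|010⟩ + 0.1389i|011⟩ - 0.5436|101⟩ + 0.6349i|110⟩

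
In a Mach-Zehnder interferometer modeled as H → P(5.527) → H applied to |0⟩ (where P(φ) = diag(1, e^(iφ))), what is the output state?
(0.8637 - 0.3431i)|0⟩ + (0.1363 + 0.3431i)|1⟩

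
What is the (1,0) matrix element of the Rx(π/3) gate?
-(1/2)i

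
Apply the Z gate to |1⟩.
-|1⟩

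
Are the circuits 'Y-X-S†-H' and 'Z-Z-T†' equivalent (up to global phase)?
No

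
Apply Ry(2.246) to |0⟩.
0.433|0⟩ + 0.9014|1⟩

Ry(2.246) = [[cos(θ/2), −sin(θ/2)], [sin(θ/2), cos(θ/2)]]; θ = 2.246, cos(θ/2) ≈ 0.43298, sin(θ/2) ≈ 0.901403.
With a = amp(|0⟩) = 1 and b = amp(|1⟩) = 0:
new amp(|0⟩) = (0.43298)·a + (-0.901403)·b = 0.433
new amp(|1⟩) = (0.901403)·a + (0.43298)·b = 0.9014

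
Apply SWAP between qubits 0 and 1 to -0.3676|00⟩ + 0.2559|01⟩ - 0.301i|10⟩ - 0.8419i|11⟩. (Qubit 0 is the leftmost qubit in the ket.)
-0.3676|00⟩ - 0.301i|01⟩ + 0.2559|10⟩ - 0.8419i|11⟩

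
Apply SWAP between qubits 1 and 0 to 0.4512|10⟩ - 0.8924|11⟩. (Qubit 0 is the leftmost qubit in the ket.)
0.4512|01⟩ - 0.8924|11⟩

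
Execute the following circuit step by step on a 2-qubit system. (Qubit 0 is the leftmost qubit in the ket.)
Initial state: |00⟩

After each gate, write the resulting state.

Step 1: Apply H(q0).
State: 1/√2|00⟩ + 1/√2|10⟩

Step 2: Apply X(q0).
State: 1/√2|00⟩ + 1/√2|10⟩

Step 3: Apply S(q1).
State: 1/√2|00⟩ + 1/√2|10⟩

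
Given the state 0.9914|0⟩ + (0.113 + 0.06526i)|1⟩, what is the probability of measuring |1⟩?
0.01703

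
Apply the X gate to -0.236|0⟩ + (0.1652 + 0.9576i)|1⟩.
(0.1652 + 0.9576i)|0⟩ - 0.236|1⟩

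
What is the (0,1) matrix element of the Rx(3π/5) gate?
-0.809i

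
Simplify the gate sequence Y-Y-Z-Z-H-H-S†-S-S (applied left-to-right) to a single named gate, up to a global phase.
S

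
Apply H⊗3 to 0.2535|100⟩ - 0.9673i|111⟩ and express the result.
(0.08963 - 0.342i)|000⟩ + (0.08963 + 0.342i)|001⟩ + (0.08963 + 0.342i)|010⟩ + (0.08963 - 0.342i)|011⟩ + (-0.08963 + 0.342i)|100⟩ + (-0.08963 - 0.342i)|101⟩ + (-0.08963 - 0.342i)|110⟩ + (-0.08963 + 0.342i)|111⟩

H⊗3 gives amp(|y⟩) = (1/2√2) Σ_x (−1)^(x·y) amp(|x⟩), where x·y is the number of positions in which both x and y have a 1.
|000⟩: (0.2535 - 0.9673i)/(2√2) = (0.08963 - 0.342i)
|001⟩: (0.2535 + 0.9673i)/(2√2) = (0.08963 + 0.342i)
|010⟩: (0.2535 + 0.9673i)/(2√2) = (0.08963 + 0.342i)
|011⟩: (0.2535 - 0.9673i)/(2√2) = (0.08963 - 0.342i)
|100⟩: (-0.2535 + 0.9673i)/(2√2) = (-0.08963 + 0.342i)
|101⟩: (-0.2535 - 0.9673i)/(2√2) = (-0.08963 - 0.342i)
|110⟩: (-0.2535 - 0.9673i)/(2√2) = (-0.08963 - 0.342i)
|111⟩: (-0.2535 + 0.9673i)/(2√2) = (-0.08963 + 0.342i)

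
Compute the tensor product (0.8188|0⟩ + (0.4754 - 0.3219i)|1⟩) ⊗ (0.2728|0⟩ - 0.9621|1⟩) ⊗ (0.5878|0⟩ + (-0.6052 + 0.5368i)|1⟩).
0.1313|000⟩ + (-0.1352 + 0.1199i)|001⟩ - 0.463|010⟩ + (0.4768 - 0.4229i)|011⟩ + (0.07623 - 0.05162i)|100⟩ + (-0.03135 + 0.1228i)|101⟩ + (-0.2688 + 0.182i)|110⟩ + (0.1106 - 0.433i)|111⟩

amp(|b₁b₂…⟩) = product of the factor amplitudes for bits b₁, b₂, …; only kets whose every factor amplitude is nonzero survive.
|000⟩: (0.8188)(0.2728)(0.5878) = 0.1313
|001⟩: (0.8188)(0.2728)(-0.6052 + 0.5368i) = (-0.1352 + 0.1199i)
|010⟩: (0.8188)(-0.9621)(0.5878) = -0.463
|011⟩: (0.8188)(-0.9621)(-0.6052 + 0.5368i) = (0.4768 - 0.4229i)
|100⟩: (0.4754 - 0.3219i)(0.2728)(0.5878) = (0.07623 - 0.05162i)
|101⟩: (0.4754 - 0.3219i)(0.2728)(-0.6052 + 0.5368i) = (-0.03135 + 0.1228i)
|110⟩: (0.4754 - 0.3219i)(-0.9621)(0.5878) = (-0.2688 + 0.182i)
|111⟩: (0.4754 - 0.3219i)(-0.9621)(-0.6052 + 0.5368i) = (0.1106 - 0.433i)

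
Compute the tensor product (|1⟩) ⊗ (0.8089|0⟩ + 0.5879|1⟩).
0.8089|10⟩ + 0.5879|11⟩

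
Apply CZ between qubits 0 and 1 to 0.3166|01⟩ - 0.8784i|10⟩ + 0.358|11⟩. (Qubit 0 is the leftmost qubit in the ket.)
0.3166|01⟩ - 0.8784i|10⟩ - 0.358|11⟩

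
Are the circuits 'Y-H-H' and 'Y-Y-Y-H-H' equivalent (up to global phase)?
Yes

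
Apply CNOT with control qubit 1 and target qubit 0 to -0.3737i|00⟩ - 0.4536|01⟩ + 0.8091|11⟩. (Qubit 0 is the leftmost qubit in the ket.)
-0.3737i|00⟩ + 0.8091|01⟩ - 0.4536|11⟩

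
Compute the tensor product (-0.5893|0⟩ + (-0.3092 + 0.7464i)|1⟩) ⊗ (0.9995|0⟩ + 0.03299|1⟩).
-0.589|00⟩ - 0.01944|01⟩ + (-0.309 + 0.746i)|10⟩ + (-0.0102 + 0.02462i)|11⟩

amp(|b₁b₂…⟩) = product of the factor amplitudes for bits b₁, b₂, …; only kets whose every factor amplitude is nonzero survive.
|00⟩: (-0.5893)(0.9995) = -0.589
|01⟩: (-0.5893)(0.03299) = -0.01944
|10⟩: (-0.3092 + 0.7464i)(0.9995) = (-0.309 + 0.746i)
|11⟩: (-0.3092 + 0.7464i)(0.03299) = (-0.0102 + 0.02462i)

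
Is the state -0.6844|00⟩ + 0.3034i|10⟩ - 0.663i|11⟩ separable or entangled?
Entangled

Writing the state as a|00⟩ + b|01⟩ + c|10⟩ + d|11⟩, it is a product state iff ad − bc = 0.
Here (a, b, c, d) = (-0.6844, 0, 0.3034i, -0.663i): ad − bc = (-0.6844)(-0.663i) − (0)(0.3034i) = 0.4538i ≠ 0, so the state is entangled.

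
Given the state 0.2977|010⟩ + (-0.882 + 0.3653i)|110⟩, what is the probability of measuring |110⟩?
0.9114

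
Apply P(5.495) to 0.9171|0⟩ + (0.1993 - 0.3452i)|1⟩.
0.9171|0⟩ + (-0.1042 - 0.3847i)|1⟩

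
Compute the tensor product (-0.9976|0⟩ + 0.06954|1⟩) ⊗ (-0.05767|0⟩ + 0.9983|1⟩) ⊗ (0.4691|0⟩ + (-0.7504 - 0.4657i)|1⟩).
0.02699|000⟩ + (-0.04317 - 0.02679i)|001⟩ - 0.4672|010⟩ + (0.7473 + 0.4638i)|011⟩ - 0.001881|100⟩ + (0.003009 + 0.001868i)|101⟩ + 0.03257|110⟩ + (-0.05209 - 0.03233i)|111⟩

amp(|b₁b₂…⟩) = product of the factor amplitudes for bits b₁, b₂, …; only kets whose every factor amplitude is nonzero survive.
|000⟩: (-0.9976)(-0.05767)(0.4691) = 0.02699
|001⟩: (-0.9976)(-0.05767)(-0.7504 - 0.4657i) = (-0.04317 - 0.02679i)
|010⟩: (-0.9976)(0.9983)(0.4691) = -0.4672
|011⟩: (-0.9976)(0.9983)(-0.7504 - 0.4657i) = (0.7473 + 0.4638i)
|100⟩: (0.06954)(-0.05767)(0.4691) = -0.001881
|101⟩: (0.06954)(-0.05767)(-0.7504 - 0.4657i) = (0.003009 + 0.001868i)
|110⟩: (0.06954)(0.9983)(0.4691) = 0.03257
|111⟩: (0.06954)(0.9983)(-0.7504 - 0.4657i) = (-0.05209 - 0.03233i)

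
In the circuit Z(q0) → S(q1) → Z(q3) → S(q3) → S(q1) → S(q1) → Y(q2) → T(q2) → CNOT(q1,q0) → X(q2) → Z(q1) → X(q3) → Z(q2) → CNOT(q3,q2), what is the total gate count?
14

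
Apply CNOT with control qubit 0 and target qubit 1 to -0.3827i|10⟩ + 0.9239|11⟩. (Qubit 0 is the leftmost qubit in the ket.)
0.9239|10⟩ - 0.3827i|11⟩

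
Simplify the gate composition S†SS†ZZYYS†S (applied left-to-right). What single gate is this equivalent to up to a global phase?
S†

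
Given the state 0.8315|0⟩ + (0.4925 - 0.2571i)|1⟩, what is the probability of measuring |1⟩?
0.3087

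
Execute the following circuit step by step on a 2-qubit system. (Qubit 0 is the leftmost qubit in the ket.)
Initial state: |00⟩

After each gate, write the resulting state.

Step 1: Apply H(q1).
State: 1/√2|00⟩ + 1/√2|01⟩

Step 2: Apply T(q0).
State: 1/√2|00⟩ + 1/√2|01⟩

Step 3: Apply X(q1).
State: 1/√2|00⟩ + 1/√2|01⟩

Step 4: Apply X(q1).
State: 1/√2|00⟩ + 1/√2|01⟩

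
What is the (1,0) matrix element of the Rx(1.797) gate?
-0.7824i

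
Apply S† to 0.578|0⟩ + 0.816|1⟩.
0.578|0⟩ - 0.816i|1⟩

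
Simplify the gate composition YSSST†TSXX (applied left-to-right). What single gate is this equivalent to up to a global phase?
Y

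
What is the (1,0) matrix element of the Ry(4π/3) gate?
0.866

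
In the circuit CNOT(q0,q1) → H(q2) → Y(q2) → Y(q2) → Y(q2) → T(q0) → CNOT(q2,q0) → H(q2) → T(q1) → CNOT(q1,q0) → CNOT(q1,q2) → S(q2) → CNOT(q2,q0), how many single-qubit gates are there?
8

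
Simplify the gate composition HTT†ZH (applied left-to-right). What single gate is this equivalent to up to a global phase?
X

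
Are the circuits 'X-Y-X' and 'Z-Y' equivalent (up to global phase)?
No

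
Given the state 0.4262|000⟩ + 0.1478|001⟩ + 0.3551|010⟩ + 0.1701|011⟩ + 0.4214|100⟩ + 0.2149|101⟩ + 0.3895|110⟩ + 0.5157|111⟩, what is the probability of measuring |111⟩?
0.2659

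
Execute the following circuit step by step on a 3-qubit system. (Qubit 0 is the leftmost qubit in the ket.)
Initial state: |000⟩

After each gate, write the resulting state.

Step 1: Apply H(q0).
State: 1/√2|000⟩ + 1/√2|100⟩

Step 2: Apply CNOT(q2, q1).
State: 1/√2|000⟩ + 1/√2|100⟩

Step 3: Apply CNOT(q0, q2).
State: 1/√2|000⟩ + 1/√2|101⟩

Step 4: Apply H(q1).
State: 1/2|000⟩ + 1/2|010⟩ + 1/2|101⟩ + 1/2|111⟩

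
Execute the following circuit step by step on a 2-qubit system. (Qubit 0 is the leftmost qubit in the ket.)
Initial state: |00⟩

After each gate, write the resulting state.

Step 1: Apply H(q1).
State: 1/√2|00⟩ + 1/√2|01⟩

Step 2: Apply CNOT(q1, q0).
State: 1/√2|00⟩ + 1/√2|11⟩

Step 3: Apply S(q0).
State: 1/√2|00⟩ + (1/√2)i|11⟩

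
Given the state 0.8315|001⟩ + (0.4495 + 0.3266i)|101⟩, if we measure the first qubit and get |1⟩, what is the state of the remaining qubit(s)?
(0.809 + 0.5878i)|01⟩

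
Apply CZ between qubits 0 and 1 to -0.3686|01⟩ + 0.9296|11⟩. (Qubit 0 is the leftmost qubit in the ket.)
-0.3686|01⟩ - 0.9296|11⟩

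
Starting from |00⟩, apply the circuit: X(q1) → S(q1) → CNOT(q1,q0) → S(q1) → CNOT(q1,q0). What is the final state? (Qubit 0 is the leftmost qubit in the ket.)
-|01⟩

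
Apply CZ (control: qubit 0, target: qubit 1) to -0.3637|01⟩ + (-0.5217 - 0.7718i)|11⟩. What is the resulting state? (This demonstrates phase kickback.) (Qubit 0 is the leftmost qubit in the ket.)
-0.3637|01⟩ + (0.5217 + 0.7718i)|11⟩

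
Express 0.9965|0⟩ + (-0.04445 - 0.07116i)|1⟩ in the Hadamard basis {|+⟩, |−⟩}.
(0.6732 - 0.05032i)|+⟩ + (0.7361 + 0.05032i)|−⟩

With |ψ⟩ = α|0⟩ + β|1⟩, the Hadamard-basis coefficients are ⟨+|ψ⟩ = (α + β)/√2 and ⟨−|ψ⟩ = (α − β)/√2.
Here α = 0.9965, β = (-0.04445 - 0.07116i): (α + β)/√2 = (0.6732 - 0.05032i), (α − β)/√2 = (0.7361 + 0.05032i).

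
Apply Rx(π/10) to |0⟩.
0.9877|0⟩ - 0.1564i|1⟩

Rx(π/10) = [[cos(θ/2), −i·sin(θ/2)], [−i·sin(θ/2), cos(θ/2)]]; θ = π/10, cos(θ/2) ≈ 0.987688, sin(θ/2) ≈ 0.156434.
With a = amp(|0⟩) = 1 and b = amp(|1⟩) = 0:
new amp(|0⟩) = (0.987688)·a + (-0.156434i)·b = 0.9877
new amp(|1⟩) = (-0.156434i)·a + (0.987688)·b = -0.1564i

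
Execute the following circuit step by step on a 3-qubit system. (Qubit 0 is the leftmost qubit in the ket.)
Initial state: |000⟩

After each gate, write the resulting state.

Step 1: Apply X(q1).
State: |010⟩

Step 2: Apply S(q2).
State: |010⟩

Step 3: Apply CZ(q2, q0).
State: |010⟩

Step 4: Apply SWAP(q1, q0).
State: |100⟩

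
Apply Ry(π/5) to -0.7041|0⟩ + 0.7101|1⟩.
-0.8891|0⟩ + 0.4578|1⟩

Ry(π/5) = [[cos(θ/2), −sin(θ/2)], [sin(θ/2), cos(θ/2)]]; θ = π/5, cos(θ/2) ≈ 0.951057, sin(θ/2) ≈ 0.309017.
With a = amp(|0⟩) = -0.7041 and b = amp(|1⟩) = 0.7101:
new amp(|0⟩) = (0.951057)·a + (-0.309017)·b = -0.8891
new amp(|1⟩) = (0.309017)·a + (0.951057)·b = 0.4578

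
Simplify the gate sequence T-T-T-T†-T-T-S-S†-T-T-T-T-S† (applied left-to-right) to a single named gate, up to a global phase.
S†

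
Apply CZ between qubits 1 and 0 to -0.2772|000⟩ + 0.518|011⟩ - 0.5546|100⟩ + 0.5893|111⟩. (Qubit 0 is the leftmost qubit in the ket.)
-0.2772|000⟩ + 0.518|011⟩ - 0.5546|100⟩ - 0.5893|111⟩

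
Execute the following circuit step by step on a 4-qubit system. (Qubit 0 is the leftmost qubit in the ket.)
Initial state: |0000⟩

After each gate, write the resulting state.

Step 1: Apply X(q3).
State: |0001⟩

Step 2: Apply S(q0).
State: |0001⟩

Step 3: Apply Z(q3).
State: -|0001⟩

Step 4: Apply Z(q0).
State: -|0001⟩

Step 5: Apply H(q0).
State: -1/√2|0001⟩ - 1/√2|1001⟩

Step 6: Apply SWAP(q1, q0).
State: -1/√2|0001⟩ - 1/√2|0101⟩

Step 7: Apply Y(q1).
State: (1/√2)i|0001⟩ - (1/√2)i|0101⟩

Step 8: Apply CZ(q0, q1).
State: (1/√2)i|0001⟩ - (1/√2)i|0101⟩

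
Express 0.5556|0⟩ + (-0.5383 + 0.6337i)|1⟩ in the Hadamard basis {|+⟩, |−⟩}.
(0.01223 + 0.4481i)|+⟩ + (0.7735 - 0.4481i)|−⟩

With |ψ⟩ = α|0⟩ + β|1⟩, the Hadamard-basis coefficients are ⟨+|ψ⟩ = (α + β)/√2 and ⟨−|ψ⟩ = (α − β)/√2.
Here α = 0.5556, β = (-0.5383 + 0.6337i): (α + β)/√2 = (0.01223 + 0.4481i), (α − β)/√2 = (0.7735 - 0.4481i).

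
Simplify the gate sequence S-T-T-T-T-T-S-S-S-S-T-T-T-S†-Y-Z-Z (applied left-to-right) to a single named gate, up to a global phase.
Y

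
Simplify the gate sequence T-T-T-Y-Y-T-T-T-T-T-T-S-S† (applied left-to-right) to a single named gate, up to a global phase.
T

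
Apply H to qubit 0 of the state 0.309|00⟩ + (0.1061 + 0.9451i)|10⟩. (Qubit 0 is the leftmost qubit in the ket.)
(0.2935 + 0.6683i)|00⟩ + (0.1435 - 0.6683i)|10⟩

H on qubit 0 mixes each pair of kets that differ only in qubit 0: amplitudes (a, b) of (|…0…⟩, |…1…⟩) become ((a + b)/√2, (a − b)/√2). Kets absent from the input have amplitude 0.
(|00⟩, |10⟩): (a, b) = (0.309, (0.1061 + 0.9451i)) → ((0.2935 + 0.6683i), (0.1435 - 0.6683i))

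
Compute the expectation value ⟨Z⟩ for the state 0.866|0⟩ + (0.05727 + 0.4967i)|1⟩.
0.5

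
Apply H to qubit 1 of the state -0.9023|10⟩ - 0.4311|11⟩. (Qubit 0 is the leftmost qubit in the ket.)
-0.9429|10⟩ - 0.3332|11⟩

H on qubit 1 mixes each pair of kets that differ only in qubit 1: amplitudes (a, b) of (|…0…⟩, |…1…⟩) become ((a + b)/√2, (a − b)/√2). Kets absent from the input have amplitude 0.
(|10⟩, |11⟩): (a, b) = (-0.9023, -0.4311) → (-0.9429, -0.3332)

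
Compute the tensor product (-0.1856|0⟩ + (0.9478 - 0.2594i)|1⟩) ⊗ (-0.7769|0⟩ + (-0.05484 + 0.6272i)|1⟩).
0.1442|00⟩ + (0.01018 - 0.1164i)|01⟩ + (-0.7363 + 0.2015i)|10⟩ + (0.1107 + 0.6087i)|11⟩

amp(|b₁b₂…⟩) = product of the factor amplitudes for bits b₁, b₂, …; only kets whose every factor amplitude is nonzero survive.
|00⟩: (-0.1856)(-0.7769) = 0.1442
|01⟩: (-0.1856)(-0.05484 + 0.6272i) = (0.01018 - 0.1164i)
|10⟩: (0.9478 - 0.2594i)(-0.7769) = (-0.7363 + 0.2015i)
|11⟩: (0.9478 - 0.2594i)(-0.05484 + 0.6272i) = (0.1107 + 0.6087i)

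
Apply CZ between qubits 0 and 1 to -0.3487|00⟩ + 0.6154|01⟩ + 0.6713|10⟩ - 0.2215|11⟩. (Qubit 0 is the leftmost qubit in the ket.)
-0.3487|00⟩ + 0.6154|01⟩ + 0.6713|10⟩ + 0.2215|11⟩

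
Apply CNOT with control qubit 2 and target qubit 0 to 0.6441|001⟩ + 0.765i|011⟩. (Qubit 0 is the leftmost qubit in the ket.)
0.6441|101⟩ + 0.765i|111⟩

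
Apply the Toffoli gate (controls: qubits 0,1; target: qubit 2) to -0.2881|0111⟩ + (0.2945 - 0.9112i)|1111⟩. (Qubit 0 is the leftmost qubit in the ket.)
-0.2881|0111⟩ + (0.2945 - 0.9112i)|1101⟩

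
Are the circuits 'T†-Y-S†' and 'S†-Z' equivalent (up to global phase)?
No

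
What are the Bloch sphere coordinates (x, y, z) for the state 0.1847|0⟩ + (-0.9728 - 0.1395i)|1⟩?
(-0.3594, -0.05153, -0.9317)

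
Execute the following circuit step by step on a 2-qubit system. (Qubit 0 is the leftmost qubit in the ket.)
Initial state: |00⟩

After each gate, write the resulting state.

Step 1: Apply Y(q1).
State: i|01⟩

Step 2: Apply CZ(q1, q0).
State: i|01⟩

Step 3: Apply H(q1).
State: (1/√2)i|00⟩ - (1/√2)i|01⟩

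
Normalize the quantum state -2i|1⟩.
-i|1⟩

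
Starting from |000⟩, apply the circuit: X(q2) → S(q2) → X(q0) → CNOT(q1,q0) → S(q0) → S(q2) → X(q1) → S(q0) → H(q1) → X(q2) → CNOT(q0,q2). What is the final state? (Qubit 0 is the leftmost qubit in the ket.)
1/√2|101⟩ - 1/√2|111⟩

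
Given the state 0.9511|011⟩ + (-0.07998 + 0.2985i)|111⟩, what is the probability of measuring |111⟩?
0.0955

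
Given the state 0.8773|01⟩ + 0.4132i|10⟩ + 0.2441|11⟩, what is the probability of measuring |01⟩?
0.7697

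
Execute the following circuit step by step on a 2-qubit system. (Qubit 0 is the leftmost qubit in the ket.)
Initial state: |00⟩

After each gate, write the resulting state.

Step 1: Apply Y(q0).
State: i|10⟩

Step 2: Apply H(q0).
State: (1/√2)i|00⟩ - (1/√2)i|10⟩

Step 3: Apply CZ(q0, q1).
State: (1/√2)i|00⟩ - (1/√2)i|10⟩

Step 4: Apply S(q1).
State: (1/√2)i|00⟩ - (1/√2)i|10⟩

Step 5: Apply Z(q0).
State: (1/√2)i|00⟩ + (1/√2)i|10⟩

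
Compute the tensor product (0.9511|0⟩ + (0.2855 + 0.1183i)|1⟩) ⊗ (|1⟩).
0.9511|01⟩ + (0.2855 + 0.1183i)|11⟩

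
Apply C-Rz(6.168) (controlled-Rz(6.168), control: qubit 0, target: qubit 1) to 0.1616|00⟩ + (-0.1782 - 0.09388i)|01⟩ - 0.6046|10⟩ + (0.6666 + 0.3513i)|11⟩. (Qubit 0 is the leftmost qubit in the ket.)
0.1616|00⟩ + (-0.1782 - 0.09388i)|01⟩ + (0.6036 + 0.0348i)|10⟩ + (-0.6857 - 0.3123i)|11⟩

C-Rz(6.168) leaves the control-|0⟩ kets |00⟩, |01⟩ unchanged and applies Rz(6.168) to qubit 1 on the control-|1⟩ pair (|10⟩, |11⟩).
Rz(6.168) = [[e^(−iθ/2), 0], [0, e^(iθ/2)]] with e^(±iθ/2) = cos(θ/2) ± i·sin(θ/2); θ = 6.168, cos(θ/2) ≈ -0.998342, sin(θ/2) ≈ 0.0575608.
With a = amp(|10⟩) = -0.6046 and b = amp(|11⟩) = (0.6666 + 0.3513i):
new amp(|10⟩) = (-0.998342 - 0.0575608i)·a = (0.6036 + 0.0348i)
new amp(|11⟩) = (-0.998342 + 0.0575608i)·b = (-0.6857 - 0.3123i)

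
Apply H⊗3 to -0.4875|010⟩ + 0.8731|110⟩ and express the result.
0.1363|000⟩ + 0.1363|001⟩ - 0.1363|010⟩ - 0.1363|011⟩ - 0.481|100⟩ - 0.481|101⟩ + 0.481|110⟩ + 0.481|111⟩

H⊗3 gives amp(|y⟩) = (1/2√2) Σ_x (−1)^(x·y) amp(|x⟩), where x·y is the number of positions in which both x and y have a 1.
|000⟩: (-0.4875 + 0.8731)/(2√2) = 0.1363
|001⟩: (-0.4875 + 0.8731)/(2√2) = 0.1363
|010⟩: (0.4875 - 0.8731)/(2√2) = -0.1363
|011⟩: (0.4875 - 0.8731)/(2√2) = -0.1363
|100⟩: (-0.4875 - 0.8731)/(2√2) = -0.481
|101⟩: (-0.4875 - 0.8731)/(2√2) = -0.481
|110⟩: (0.4875 + 0.8731)/(2√2) = 0.481
|111⟩: (0.4875 + 0.8731)/(2√2) = 0.481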